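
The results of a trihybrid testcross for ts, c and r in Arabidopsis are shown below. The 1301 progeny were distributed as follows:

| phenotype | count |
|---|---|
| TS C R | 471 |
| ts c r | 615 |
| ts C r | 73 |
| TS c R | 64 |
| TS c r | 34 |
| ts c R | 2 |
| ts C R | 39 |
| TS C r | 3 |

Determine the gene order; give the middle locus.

The two most frequent reciprocal classes, ts c r and TS C R, are the parental types, so the F1 was ts c r / TS C R.
The two rarest classes, ts c R and TS C r, are the double crossovers. Comparing them with the parentals, only the r allele has switched, so r is the middle locus and the order is ts – r – c.

r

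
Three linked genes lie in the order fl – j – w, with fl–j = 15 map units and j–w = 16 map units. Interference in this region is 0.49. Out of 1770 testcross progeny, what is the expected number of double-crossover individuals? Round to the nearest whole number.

Map distances give recombination frequencies of 0.150 and 0.160 for the two intervals.
With interference 0.49 (so coincidence = 0.51), expected double-crossover frequency = 0.150 × 0.160 × 0.51 = 0.01224.
Expected number = 0.01224 × 1770 = 21.66 ≈ 22.

22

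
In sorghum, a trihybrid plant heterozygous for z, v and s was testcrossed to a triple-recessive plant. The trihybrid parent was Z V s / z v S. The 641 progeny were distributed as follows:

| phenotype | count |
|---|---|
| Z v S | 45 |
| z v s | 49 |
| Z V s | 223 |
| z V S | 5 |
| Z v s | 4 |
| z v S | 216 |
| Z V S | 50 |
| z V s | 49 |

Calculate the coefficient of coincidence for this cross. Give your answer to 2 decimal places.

The two rarest classes, Z v s and z V S, are the double crossovers. Comparing them with the parentals, only the v allele has switched, so v is the middle locus and the order is s – v – z.
s–v: (99 + 9)/641 = 0.1685; v–z: (94 + 9)/641 = 0.1607.
Expected DCO frequency = 0.1685 × 0.1607 ≈ 0.02708; observed = 9/641 ≈ 0.01404.
Coefficient of coincidence = 0.01404/0.02708 ≈ 0.52.

0.52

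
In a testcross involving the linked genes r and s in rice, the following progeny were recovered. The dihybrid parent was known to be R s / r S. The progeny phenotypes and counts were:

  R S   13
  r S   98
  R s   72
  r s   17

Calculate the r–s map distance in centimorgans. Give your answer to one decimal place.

15.0 centimorgans

The recombinant classes are R S and r s: 13 + 17 = 30.
Recombination frequency = 30/200 = 0.1500 ≈ 15.0%, i.e. 15.0 centimorgans.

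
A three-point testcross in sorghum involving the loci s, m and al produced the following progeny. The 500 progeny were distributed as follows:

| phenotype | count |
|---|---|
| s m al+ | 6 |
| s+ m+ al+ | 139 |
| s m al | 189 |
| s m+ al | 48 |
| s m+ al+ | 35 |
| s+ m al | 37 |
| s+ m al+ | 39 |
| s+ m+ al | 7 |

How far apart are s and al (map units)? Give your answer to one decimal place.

17.0 map units

The two most frequent reciprocal classes, s m al and s+ m+ al+, are the parental types, so the F1 was s m al / s+ m+ al+.
The two rarest classes, s m al+ and s+ m+ al, are the double crossovers. Comparing them with the parentals, only the al allele has switched, so al is the middle locus and the order is s – al – m.
Crossovers in the s–al interval produce the single-crossover classes s+ m al and s m+ al+ (37 + 35 = 72) plus the double crossovers (13).
RF(s–al) = (72 + 13) / 500 = 85/500 = 0.1700 → 17.0 map units.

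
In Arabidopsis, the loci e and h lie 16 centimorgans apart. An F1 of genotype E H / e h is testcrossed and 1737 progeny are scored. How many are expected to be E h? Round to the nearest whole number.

139

A map distance of 16 centimorgans corresponds to a recombination frequency of 0.160.
The F1 is E H / e h, so E h is a recombinant gamete class with expected frequency r/2 = 0.160/2 = 0.0800.
Expected number = 0.0800 × 1737 = 138.96 ≈ 139.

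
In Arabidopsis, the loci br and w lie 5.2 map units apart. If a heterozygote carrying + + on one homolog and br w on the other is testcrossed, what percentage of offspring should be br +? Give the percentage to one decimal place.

A map distance of 5.2 map units corresponds to a recombination frequency of 0.052.
The F1 is + + / br w, so br + is a recombinant gamete class with expected frequency r/2 = 0.052/2 = 0.0260.
That is 0.0260 = 2.6% of the progeny.

2.6%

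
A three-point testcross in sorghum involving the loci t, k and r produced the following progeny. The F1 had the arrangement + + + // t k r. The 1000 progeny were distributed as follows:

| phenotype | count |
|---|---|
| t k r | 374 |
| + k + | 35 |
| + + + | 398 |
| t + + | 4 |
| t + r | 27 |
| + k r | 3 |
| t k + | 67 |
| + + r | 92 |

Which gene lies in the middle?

t

The two rarest classes, t + + and + k r, are the double crossovers. Comparing them with the parentals, only the t allele has switched, so t is the middle locus and the order is k – t – r.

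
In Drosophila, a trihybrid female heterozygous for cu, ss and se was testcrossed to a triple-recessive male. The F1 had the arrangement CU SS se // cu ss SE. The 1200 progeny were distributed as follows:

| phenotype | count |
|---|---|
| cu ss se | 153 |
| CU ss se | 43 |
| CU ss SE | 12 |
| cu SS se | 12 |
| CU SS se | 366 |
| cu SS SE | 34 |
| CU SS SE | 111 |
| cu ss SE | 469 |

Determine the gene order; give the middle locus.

cu

The two rarest classes, cu SS se and CU ss SE, are the double crossovers. Comparing them with the parentals, only the cu allele has switched, so cu is the middle locus and the order is ss – cu – se.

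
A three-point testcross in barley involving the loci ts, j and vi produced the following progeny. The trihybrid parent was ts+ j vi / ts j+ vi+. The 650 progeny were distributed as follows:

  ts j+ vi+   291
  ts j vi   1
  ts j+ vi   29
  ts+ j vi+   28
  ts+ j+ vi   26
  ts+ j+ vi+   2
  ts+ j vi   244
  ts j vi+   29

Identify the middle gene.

ts

The two rarest classes, ts j vi and ts+ j+ vi+, are the double crossovers. Comparing them with the parentals, only the ts allele has switched, so ts is the middle locus and the order is j – ts – vi.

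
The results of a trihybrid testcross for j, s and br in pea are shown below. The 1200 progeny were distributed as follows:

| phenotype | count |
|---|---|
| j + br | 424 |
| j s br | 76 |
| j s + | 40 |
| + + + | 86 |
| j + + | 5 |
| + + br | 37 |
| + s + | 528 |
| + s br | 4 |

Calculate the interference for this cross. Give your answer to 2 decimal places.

The two most frequent reciprocal classes, j + br and + s +, are the parental types, so the F1 was j + br / + s +.
The two rarest classes, j + + and + s br, are the double crossovers. Comparing them with the parentals, only the br allele has switched, so br is the middle locus and the order is j – br – s.
j–br: (77 + 9)/1200 = 0.0717; br–s: (162 + 9)/1200 = 0.1425.
Expected DCO frequency = 0.0717 × 0.1425 ≈ 0.01022; observed = 9/1200 ≈ 0.00750.
Coefficient of coincidence = 0.00750/0.01022 ≈ 0.73; interference = 1 − 0.73 = 0.27.

0.27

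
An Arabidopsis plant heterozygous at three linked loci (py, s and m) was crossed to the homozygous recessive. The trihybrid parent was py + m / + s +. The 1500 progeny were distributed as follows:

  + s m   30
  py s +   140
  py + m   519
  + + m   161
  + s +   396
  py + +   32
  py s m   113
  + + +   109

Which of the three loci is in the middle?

The two rarest classes, py + + and + s m, are the double crossovers. Comparing them with the parentals, only the m allele has switched, so m is the middle locus and the order is py – m – s.

m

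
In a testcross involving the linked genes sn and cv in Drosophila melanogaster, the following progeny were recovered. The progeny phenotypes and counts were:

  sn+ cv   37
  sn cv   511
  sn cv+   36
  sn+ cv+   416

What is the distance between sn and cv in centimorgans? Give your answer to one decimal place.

The two most frequent classes, sn+ cv+ (416) and sn cv (511), are the parental types, so the F1 was sn+ cv+ / sn cv.
The recombinant classes are sn+ cv and sn cv+: 37 + 36 = 73.
Recombination frequency = 73/1000 = 0.0730 ≈ 7.3%, i.e. 7.3 centimorgans.

7.3 centimorgans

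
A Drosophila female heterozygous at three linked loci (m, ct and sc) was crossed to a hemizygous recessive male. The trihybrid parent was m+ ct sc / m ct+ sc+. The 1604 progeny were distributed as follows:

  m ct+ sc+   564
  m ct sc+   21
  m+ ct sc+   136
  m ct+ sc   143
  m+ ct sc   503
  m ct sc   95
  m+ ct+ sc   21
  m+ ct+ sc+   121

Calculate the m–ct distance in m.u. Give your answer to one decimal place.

The two rarest classes, m+ ct+ sc and m ct sc+, are the double crossovers. Comparing them with the parentals, only the ct allele has switched, so ct is the middle locus and the order is m – ct – sc.
Crossovers in the m–ct interval produce the single-crossover classes m ct sc and m+ ct+ sc+ (95 + 121 = 216) plus the double crossovers (42).
RF(m–ct) = (216 + 42) / 1604 = 258/1604 = 0.1608 → 16.1 m.u.

16.1 m.u.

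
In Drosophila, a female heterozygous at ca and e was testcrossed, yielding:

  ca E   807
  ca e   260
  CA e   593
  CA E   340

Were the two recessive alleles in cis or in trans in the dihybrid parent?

The two most frequent classes are CA e (593) and ca E (807); these are the parental (non-recombinant) types.
So the F1 carried CA e on one chromosome and ca E on the other — the recessive alleles are on opposite chromosomes (trans / repulsion).

trans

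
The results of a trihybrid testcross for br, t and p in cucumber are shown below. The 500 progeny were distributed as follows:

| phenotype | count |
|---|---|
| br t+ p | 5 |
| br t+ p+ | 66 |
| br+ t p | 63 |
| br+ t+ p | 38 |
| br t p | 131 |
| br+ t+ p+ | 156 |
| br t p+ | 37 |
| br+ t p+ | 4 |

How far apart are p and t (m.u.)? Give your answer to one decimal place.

16.8 m.u.

The two most frequent reciprocal classes, br t p and br+ t+ p+, are the parental types, so the F1 was br t p / br+ t+ p+.
The two rarest classes, br t+ p and br+ t p+, are the double crossovers. Comparing them with the parentals, only the t allele has switched, so t is the middle locus and the order is br – t – p.
Crossovers in the t–p interval produce the single-crossover classes br t p+ and br+ t+ p (37 + 38 = 75) plus the double crossovers (9).
RF(t–p) = (75 + 9) / 500 = 84/500 = 0.1680 → 16.8 m.u.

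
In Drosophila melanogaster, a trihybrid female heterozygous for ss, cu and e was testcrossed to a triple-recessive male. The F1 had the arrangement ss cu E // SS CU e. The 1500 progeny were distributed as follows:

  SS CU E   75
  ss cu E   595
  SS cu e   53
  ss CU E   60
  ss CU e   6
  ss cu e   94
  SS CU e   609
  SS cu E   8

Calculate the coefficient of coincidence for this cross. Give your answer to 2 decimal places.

0.90

The two rarest classes, SS cu E and ss CU e, are the double crossovers. Comparing them with the parentals, only the ss allele has switched, so ss is the middle locus and the order is e – ss – cu.
e–ss: (169 + 14)/1500 = 0.1220; ss–cu: (113 + 14)/1500 = 0.0847.
Expected DCO frequency = 0.1220 × 0.0847 ≈ 0.01033; observed = 14/1500 ≈ 0.00933.
Coefficient of coincidence = 0.00933/0.01033 ≈ 0.90.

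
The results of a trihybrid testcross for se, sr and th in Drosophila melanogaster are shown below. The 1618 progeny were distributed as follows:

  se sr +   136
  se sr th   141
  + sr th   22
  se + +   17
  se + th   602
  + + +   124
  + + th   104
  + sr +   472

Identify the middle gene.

th

The two most frequent reciprocal classes, + sr + and se + th, are the parental types, so the F1 was + sr + / se + th.
The two rarest classes, + sr th and se + +, are the double crossovers. Comparing them with the parentals, only the th allele has switched, so th is the middle locus and the order is se – th – sr.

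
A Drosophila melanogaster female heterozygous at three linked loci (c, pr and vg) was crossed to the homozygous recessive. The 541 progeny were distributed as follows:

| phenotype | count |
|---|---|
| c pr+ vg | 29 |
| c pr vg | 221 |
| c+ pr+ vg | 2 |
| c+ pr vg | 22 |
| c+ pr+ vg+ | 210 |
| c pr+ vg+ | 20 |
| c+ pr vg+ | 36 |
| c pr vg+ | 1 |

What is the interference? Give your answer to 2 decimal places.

The two most frequent reciprocal classes, c pr vg and c+ pr+ vg+, are the parental types, so the F1 was c pr vg / c+ pr+ vg+.
The two rarest classes, c pr vg+ and c+ pr+ vg, are the double crossovers. Comparing them with the parentals, only the vg allele has switched, so vg is the middle locus and the order is c – vg – pr.
c–vg: (42 + 3)/541 = 0.0832; vg–pr: (65 + 3)/541 = 0.1257.
Expected DCO frequency = 0.0832 × 0.1257 ≈ 0.01046; observed = 3/541 ≈ 0.00555.
Coefficient of coincidence = 0.00555/0.01046 ≈ 0.53; interference = 1 − 0.53 = 0.47.

0.47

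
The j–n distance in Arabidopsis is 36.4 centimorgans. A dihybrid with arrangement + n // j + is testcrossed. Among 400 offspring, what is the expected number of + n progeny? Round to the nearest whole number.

A map distance of 36.4 centimorgans corresponds to a recombination frequency of 0.364.
The F1 is + n / j +, so + n is a parental gamete class with expected frequency (1 − r)/2 = 0.636/2 = 0.3180.
Expected number = 0.3180 × 400 = 127.20 ≈ 127.

127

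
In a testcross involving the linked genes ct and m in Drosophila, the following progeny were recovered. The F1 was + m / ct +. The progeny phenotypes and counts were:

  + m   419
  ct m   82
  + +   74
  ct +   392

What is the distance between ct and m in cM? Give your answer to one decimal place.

The recombinant classes are + + and ct m: 74 + 82 = 156.
Recombination frequency = 156/967 = 0.1613 ≈ 16.1%, i.e. 16.1 cM.

16.1 cM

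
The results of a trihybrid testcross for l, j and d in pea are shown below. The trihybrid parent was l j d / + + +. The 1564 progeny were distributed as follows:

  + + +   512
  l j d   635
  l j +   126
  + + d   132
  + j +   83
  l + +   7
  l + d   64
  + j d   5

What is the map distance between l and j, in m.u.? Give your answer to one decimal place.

The two rarest classes, + j d and l + +, are the double crossovers. Comparing them with the parentals, only the l allele has switched, so l is the middle locus and the order is d – l – j.
Crossovers in the l–j interval produce the single-crossover classes l + d and + j + (64 + 83 = 147) plus the double crossovers (12).
RF(l–j) = (147 + 12) / 1564 = 159/1564 = 0.1017 → 10.2 m.u.

10.2 m.u.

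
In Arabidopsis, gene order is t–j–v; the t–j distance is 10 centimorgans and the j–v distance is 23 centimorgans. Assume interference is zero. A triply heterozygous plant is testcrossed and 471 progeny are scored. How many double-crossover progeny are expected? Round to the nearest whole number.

11

Map distances give recombination frequencies of 0.100 and 0.230 for the two intervals.
With no interference, expected double-crossover frequency = 0.100 × 0.230 = 0.02300.
Expected number = 0.02300 × 471 = 10.83 ≈ 11.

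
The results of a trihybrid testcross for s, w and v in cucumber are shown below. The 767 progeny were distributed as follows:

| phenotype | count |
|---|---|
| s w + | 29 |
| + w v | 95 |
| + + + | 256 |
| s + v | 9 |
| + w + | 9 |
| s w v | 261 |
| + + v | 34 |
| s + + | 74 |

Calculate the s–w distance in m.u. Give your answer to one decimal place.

The two most frequent reciprocal classes, + + + and s w v, are the parental types, so the F1 was + + + / s w v.
The two rarest classes, + w + and s + v, are the double crossovers. Comparing them with the parentals, only the w allele has switched, so w is the middle locus and the order is v – w – s.
Crossovers in the w–s interval produce the single-crossover classes s + + and + w v (74 + 95 = 169) plus the double crossovers (18).
RF(w–s) = (169 + 18) / 767 = 187/767 = 0.2438 → 24.4 m.u.

24.4 m.u.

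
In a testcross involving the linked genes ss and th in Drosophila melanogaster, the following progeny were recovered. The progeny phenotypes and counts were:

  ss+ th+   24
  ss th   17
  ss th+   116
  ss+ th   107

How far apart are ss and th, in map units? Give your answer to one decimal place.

15.5 map units

The two most frequent classes, ss+ th (107) and ss th+ (116), are the parental types, so the F1 was ss+ th / ss th+.
The recombinant classes are ss+ th+ and ss th: 24 + 17 = 41.
Recombination frequency = 41/264 = 0.1553 ≈ 15.5%, i.e. 15.5 map units.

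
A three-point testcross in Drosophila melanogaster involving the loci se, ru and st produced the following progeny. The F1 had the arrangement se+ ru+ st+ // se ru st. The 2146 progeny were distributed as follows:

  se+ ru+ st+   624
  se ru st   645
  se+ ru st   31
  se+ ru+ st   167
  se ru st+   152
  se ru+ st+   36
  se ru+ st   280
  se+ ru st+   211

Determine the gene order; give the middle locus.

se

The two rarest classes, se ru+ st+ and se+ ru st, are the double crossovers. Comparing them with the parentals, only the se allele has switched, so se is the middle locus and the order is ru – se – st.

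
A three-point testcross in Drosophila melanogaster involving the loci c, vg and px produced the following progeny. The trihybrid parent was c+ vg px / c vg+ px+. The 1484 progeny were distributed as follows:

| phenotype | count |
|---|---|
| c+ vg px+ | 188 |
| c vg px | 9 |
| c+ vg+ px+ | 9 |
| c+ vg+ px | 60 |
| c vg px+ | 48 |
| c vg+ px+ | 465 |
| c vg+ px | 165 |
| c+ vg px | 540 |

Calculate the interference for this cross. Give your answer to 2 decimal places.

0.43

The two rarest classes, c vg px and c+ vg+ px+, are the double crossovers. Comparing them with the parentals, only the c allele has switched, so c is the middle locus and the order is vg – c – px.
vg–c: (108 + 18)/1484 = 0.0849; c–px: (353 + 18)/1484 = 0.2500.
Expected DCO frequency = 0.0849 × 0.2500 ≈ 0.02123; observed = 18/1484 ≈ 0.01213.
Coefficient of coincidence = 0.01213/0.02123 ≈ 0.57; interference = 1 − 0.57 = 0.43.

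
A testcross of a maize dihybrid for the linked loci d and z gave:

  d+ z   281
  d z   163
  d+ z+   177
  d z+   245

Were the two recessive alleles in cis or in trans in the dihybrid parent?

The two most frequent classes are d+ z (281) and d z+ (245); these are the parental (non-recombinant) types.
So the F1 carried d+ z on one chromosome and d z+ on the other — the recessive alleles are on opposite chromosomes (trans / repulsion).

trans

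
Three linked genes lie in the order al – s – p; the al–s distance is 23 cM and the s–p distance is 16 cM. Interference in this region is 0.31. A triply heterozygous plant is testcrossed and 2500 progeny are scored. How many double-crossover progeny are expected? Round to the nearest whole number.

Map distances give recombination frequencies of 0.230 and 0.160 for the two intervals.
With interference 0.31 (so coincidence = 0.69), expected double-crossover frequency = 0.230 × 0.160 × 0.69 = 0.02539.
Expected number = 0.02539 × 2500 = 63.48 ≈ 63.

63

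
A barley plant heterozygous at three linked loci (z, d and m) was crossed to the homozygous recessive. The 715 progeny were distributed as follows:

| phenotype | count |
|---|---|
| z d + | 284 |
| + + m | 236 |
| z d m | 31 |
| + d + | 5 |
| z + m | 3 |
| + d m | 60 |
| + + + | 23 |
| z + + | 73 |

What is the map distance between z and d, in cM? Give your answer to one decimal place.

The two most frequent reciprocal classes, + + m and z d +, are the parental types, so the F1 was + + m / z d +.
The two rarest classes, z + m and + d +, are the double crossovers. Comparing them with the parentals, only the z allele has switched, so z is the middle locus and the order is d – z – m.
Crossovers in the d–z interval produce the single-crossover classes + d m and z + + (60 + 73 = 133) plus the double crossovers (8).
RF(d–z) = (133 + 8) / 715 = 141/715 = 0.1972 → 19.7 cM.

19.7 cM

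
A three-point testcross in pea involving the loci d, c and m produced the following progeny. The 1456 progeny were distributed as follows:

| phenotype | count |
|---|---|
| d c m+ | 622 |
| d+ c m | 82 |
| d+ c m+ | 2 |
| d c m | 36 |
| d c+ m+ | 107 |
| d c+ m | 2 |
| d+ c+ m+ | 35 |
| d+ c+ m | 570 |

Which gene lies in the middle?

d

The two most frequent reciprocal classes, d c m+ and d+ c+ m, are the parental types, so the F1 was d c m+ / d+ c+ m.
The two rarest classes, d+ c m+ and d c+ m, are the double crossovers. Comparing them with the parentals, only the d allele has switched, so d is the middle locus and the order is m – d – c.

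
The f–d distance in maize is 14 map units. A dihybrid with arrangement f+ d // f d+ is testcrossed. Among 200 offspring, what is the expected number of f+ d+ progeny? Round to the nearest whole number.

A map distance of 14 map units corresponds to a recombination frequency of 0.140.
The F1 is f+ d / f d+, so f+ d+ is a recombinant gamete class with expected frequency r/2 = 0.140/2 = 0.0700.
Expected number = 0.0700 × 200 = 14.00 ≈ 14.

14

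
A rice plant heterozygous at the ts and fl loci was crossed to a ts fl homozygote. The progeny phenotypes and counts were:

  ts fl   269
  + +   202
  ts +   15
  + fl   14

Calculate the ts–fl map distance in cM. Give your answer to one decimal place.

5.8 cM

The two most frequent classes, + + (202) and ts fl (269), are the parental types, so the F1 was + + / ts fl.
The recombinant classes are + fl and ts +: 14 + 15 = 29.
Recombination frequency = 29/500 = 0.0580 ≈ 5.8%, i.e. 5.8 cM.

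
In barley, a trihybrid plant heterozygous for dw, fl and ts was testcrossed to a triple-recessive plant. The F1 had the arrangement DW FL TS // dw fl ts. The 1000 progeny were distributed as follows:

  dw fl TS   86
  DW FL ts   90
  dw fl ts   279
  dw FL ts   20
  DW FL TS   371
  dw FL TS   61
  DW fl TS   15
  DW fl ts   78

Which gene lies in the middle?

fl

The two rarest classes, DW fl TS and dw FL ts, are the double crossovers. Comparing them with the parentals, only the fl allele has switched, so fl is the middle locus and the order is dw – fl – ts.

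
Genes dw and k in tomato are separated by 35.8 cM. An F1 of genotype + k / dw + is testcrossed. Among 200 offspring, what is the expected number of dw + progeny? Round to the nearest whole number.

A map distance of 35.8 cM corresponds to a recombination frequency of 0.358.
The F1 is + k / dw +, so dw + is a parental gamete class with expected frequency (1 − r)/2 = 0.642/2 = 0.3210.
Expected number = 0.3210 × 200 = 64.20 ≈ 64.

64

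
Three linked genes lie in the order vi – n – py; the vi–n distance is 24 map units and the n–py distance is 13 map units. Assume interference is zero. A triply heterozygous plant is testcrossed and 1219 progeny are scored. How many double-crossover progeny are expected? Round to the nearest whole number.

38

Map distances give recombination frequencies of 0.240 and 0.130 for the two intervals.
With no interference, expected double-crossover frequency = 0.240 × 0.130 = 0.03120.
Expected number = 0.03120 × 1219 = 38.03 ≈ 38.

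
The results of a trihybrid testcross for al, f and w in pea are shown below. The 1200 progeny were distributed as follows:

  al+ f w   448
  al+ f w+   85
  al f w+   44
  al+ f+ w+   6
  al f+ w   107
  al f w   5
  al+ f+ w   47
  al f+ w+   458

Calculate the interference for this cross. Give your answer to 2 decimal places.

0.36

The two most frequent reciprocal classes, al+ f w and al f+ w+, are the parental types, so the F1 was al+ f w / al f+ w+.
The two rarest classes, al f w and al+ f+ w+, are the double crossovers. Comparing them with the parentals, only the al allele has switched, so al is the middle locus and the order is w – al – f.
w–al: (192 + 11)/1200 = 0.1692; al–f: (91 + 11)/1200 = 0.0850.
Expected DCO frequency = 0.1692 × 0.0850 ≈ 0.01438; observed = 11/1200 ≈ 0.00917.
Coefficient of coincidence = 0.00917/0.01438 ≈ 0.64; interference = 1 − 0.64 = 0.36.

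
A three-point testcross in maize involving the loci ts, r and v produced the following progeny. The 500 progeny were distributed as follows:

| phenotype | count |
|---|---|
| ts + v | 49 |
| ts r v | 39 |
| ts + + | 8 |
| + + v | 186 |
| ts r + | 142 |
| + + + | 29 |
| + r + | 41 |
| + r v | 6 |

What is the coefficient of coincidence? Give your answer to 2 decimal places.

The two most frequent reciprocal classes, ts r + and + + v, are the parental types, so the F1 was ts r + / + + v.
The two rarest classes, ts + + and + r v, are the double crossovers. Comparing them with the parentals, only the r allele has switched, so r is the middle locus and the order is v – r – ts.
v–r: (68 + 14)/500 = 0.1640; r–ts: (90 + 14)/500 = 0.2080.
Expected DCO frequency = 0.1640 × 0.2080 ≈ 0.03411; observed = 14/500 ≈ 0.02800.
Coefficient of coincidence = 0.02800/0.03411 ≈ 0.82.

0.82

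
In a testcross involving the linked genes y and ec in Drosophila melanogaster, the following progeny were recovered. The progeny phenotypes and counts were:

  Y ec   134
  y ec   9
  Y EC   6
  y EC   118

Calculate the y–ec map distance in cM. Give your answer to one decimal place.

5.6 cM

The two most frequent classes, Y ec (134) and y EC (118), are the parental types, so the F1 was Y ec / y EC.
The recombinant classes are Y EC and y ec: 6 + 9 = 15.
Recombination frequency = 15/267 = 0.0562 ≈ 5.6%, i.e. 5.6 cM.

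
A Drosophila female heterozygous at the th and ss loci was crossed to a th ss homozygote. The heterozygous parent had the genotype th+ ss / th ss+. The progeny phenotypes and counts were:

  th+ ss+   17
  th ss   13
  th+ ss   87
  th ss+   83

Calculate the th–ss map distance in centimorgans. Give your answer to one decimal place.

15.0 centimorgans

The recombinant classes are th+ ss+ and th ss: 17 + 13 = 30.
Recombination frequency = 30/200 = 0.1500 ≈ 15.0%, i.e. 15.0 centimorgans.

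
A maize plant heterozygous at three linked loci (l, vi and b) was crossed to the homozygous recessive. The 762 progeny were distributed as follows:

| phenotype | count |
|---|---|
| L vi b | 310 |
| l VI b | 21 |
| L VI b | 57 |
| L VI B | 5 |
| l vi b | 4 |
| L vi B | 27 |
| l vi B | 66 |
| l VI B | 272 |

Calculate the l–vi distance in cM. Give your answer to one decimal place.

The two most frequent reciprocal classes, l VI B and L vi b, are the parental types, so the F1 was l VI B / L vi b.
The two rarest classes, L VI B and l vi b, are the double crossovers. Comparing them with the parentals, only the l allele has switched, so l is the middle locus and the order is vi – l – b.
Crossovers in the vi–l interval produce the single-crossover classes l vi B and L VI b (66 + 57 = 123) plus the double crossovers (9).
RF(vi–l) = (123 + 9) / 762 = 132/762 = 0.1732 → 17.3 cM.

17.3 cM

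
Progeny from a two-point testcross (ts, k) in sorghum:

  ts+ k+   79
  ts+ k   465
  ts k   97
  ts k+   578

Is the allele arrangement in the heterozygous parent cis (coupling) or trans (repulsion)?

trans

The two most frequent classes are ts+ k (465) and ts k+ (578); these are the parental (non-recombinant) types.
So the F1 carried ts+ k on one chromosome and ts k+ on the other — the recessive alleles are on opposite chromosomes (trans / repulsion).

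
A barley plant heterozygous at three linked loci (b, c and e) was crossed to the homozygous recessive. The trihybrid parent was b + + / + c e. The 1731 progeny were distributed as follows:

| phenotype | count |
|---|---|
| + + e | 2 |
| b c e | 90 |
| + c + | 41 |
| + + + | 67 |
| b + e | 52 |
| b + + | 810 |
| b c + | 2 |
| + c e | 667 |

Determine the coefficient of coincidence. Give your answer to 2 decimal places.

The two rarest classes, b c + and + + e, are the double crossovers. Comparing them with the parentals, only the c allele has switched, so c is the middle locus and the order is b – c – e.
b–c: (157 + 4)/1731 = 0.0930; c–e: (93 + 4)/1731 = 0.0560.
Expected DCO frequency = 0.0930 × 0.0560 ≈ 0.00521; observed = 4/1731 ≈ 0.00231.
Coefficient of coincidence = 0.00231/0.00521 ≈ 0.44.

0.44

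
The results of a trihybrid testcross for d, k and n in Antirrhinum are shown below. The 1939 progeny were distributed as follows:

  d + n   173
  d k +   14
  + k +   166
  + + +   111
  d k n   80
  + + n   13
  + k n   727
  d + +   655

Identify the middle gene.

k

The two most frequent reciprocal classes, + k n and d + +, are the parental types, so the F1 was + k n / d + +.
The two rarest classes, + + n and d k +, are the double crossovers. Comparing them with the parentals, only the k allele has switched, so k is the middle locus and the order is n – k – d.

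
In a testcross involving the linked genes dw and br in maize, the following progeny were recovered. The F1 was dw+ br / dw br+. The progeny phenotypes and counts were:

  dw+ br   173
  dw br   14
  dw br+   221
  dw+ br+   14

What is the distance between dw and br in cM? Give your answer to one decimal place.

6.6 cM

The recombinant classes are dw+ br+ and dw br: 14 + 14 = 28.
Recombination frequency = 28/422 = 0.0664 ≈ 6.6%, i.e. 6.6 cM.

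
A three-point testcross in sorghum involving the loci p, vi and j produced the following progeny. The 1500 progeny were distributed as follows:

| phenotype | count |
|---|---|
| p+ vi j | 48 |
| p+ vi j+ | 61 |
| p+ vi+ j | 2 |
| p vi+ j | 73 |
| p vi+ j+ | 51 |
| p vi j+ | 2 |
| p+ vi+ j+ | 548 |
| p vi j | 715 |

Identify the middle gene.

j

The two most frequent reciprocal classes, p+ vi+ j+ and p vi j, are the parental types, so the F1 was p+ vi+ j+ / p vi j.
The two rarest classes, p+ vi+ j and p vi j+, are the double crossovers. Comparing them with the parentals, only the j allele has switched, so j is the middle locus and the order is p – j – vi.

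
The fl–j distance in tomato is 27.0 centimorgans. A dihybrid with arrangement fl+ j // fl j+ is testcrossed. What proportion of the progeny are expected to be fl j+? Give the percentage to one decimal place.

36.5%

A map distance of 27.0 centimorgans corresponds to a recombination frequency of 0.270.
The F1 is fl+ j / fl j+, so fl j+ is a parental gamete class with expected frequency (1 − r)/2 = 0.730/2 = 0.3650.
That is 0.3650 = 36.5% of the progeny.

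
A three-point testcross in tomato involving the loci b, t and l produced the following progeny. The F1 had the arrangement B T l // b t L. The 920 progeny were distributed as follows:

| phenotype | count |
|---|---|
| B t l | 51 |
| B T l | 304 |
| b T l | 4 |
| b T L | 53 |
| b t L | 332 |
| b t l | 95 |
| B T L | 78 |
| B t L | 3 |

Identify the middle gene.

b

The two rarest classes, b T l and B t L, are the double crossovers. Comparing them with the parentals, only the b allele has switched, so b is the middle locus and the order is t – b – l.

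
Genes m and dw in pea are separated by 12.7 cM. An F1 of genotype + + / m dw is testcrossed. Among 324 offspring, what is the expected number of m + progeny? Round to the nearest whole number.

A map distance of 12.7 cM corresponds to a recombination frequency of 0.127.
The F1 is + + / m dw, so m + is a recombinant gamete class with expected frequency r/2 = 0.127/2 = 0.0635.
Expected number = 0.0635 × 324 = 20.57 ≈ 21.

21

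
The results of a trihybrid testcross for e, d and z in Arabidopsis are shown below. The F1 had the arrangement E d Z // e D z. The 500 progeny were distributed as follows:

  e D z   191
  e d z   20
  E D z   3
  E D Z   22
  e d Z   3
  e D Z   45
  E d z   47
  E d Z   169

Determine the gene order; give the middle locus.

The two rarest classes, e d Z and E D z, are the double crossovers. Comparing them with the parentals, only the e allele has switched, so e is the middle locus and the order is z – e – d.

e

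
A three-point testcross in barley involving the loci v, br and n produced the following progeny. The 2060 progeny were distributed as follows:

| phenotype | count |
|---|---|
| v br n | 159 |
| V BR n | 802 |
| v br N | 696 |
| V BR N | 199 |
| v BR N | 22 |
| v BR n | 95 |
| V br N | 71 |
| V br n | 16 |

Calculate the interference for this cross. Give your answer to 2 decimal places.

The two most frequent reciprocal classes, V BR n and v br N, are the parental types, so the F1 was V BR n / v br N.
The two rarest classes, V br n and v BR N, are the double crossovers. Comparing them with the parentals, only the br allele has switched, so br is the middle locus and the order is n – br – v.
n–br: (358 + 38)/2060 = 0.1922; br–v: (166 + 38)/2060 = 0.0990.
Expected DCO frequency = 0.1922 × 0.0990 ≈ 0.01903; observed = 38/2060 ≈ 0.01845.
Coefficient of coincidence = 0.01845/0.01903 ≈ 0.97; interference = 1 − 0.97 = 0.03.

0.03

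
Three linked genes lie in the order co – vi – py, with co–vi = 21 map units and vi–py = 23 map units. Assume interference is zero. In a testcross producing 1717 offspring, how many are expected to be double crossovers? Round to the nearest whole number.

83

Map distances give recombination frequencies of 0.210 and 0.230 for the two intervals.
With no interference, expected double-crossover frequency = 0.210 × 0.230 = 0.04830.
Expected number = 0.04830 × 1717 = 82.93 ≈ 83.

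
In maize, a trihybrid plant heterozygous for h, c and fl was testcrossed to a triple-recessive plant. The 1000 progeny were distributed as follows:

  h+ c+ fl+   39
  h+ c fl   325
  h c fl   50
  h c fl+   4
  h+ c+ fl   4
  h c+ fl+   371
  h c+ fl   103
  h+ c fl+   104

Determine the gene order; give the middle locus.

The two most frequent reciprocal classes, h c+ fl+ and h+ c fl, are the parental types, so the F1 was h c+ fl+ / h+ c fl.
The two rarest classes, h c fl+ and h+ c+ fl, are the double crossovers. Comparing them with the parentals, only the c allele has switched, so c is the middle locus and the order is fl – c – h.

c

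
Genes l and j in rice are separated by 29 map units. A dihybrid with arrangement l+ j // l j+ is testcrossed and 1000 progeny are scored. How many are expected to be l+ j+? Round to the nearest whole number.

A map distance of 29 map units corresponds to a recombination frequency of 0.290.
The F1 is l+ j / l j+, so l+ j+ is a recombinant gamete class with expected frequency r/2 = 0.290/2 = 0.1450.
Expected number = 0.1450 × 1000 = 145.00 ≈ 145.

145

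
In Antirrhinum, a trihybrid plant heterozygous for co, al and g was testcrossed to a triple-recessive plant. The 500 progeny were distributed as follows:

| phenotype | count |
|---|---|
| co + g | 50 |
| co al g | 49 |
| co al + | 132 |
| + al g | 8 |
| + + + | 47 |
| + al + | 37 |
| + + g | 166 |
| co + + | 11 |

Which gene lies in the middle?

al

The two most frequent reciprocal classes, + + g and co al +, are the parental types, so the F1 was + + g / co al +.
The two rarest classes, + al g and co + +, are the double crossovers. Comparing them with the parentals, only the al allele has switched, so al is the middle locus and the order is g – al – co.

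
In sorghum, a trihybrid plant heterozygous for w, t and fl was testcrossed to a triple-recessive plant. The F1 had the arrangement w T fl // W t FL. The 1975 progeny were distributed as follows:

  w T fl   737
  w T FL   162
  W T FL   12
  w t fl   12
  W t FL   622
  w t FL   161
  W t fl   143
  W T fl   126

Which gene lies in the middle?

The two rarest classes, w t fl and W T FL, are the double crossovers. Comparing them with the parentals, only the t allele has switched, so t is the middle locus and the order is fl – t – w.

t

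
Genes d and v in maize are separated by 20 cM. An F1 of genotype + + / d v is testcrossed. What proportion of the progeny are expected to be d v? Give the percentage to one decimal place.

40.0%

A map distance of 20 cM corresponds to a recombination frequency of 0.200.
The F1 is + + / d v, so d v is a parental gamete class with expected frequency (1 − r)/2 = 0.800/2 = 0.4000.
That is 0.4000 = 40.0% of the progeny.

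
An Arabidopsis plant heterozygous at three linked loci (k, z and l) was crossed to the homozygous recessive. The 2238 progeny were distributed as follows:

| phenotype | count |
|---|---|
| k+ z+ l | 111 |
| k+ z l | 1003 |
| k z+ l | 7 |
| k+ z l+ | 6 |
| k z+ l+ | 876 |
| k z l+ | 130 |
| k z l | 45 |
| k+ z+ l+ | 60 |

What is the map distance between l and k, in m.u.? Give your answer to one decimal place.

5.3 m.u.

The two most frequent reciprocal classes, k+ z l and k z+ l+, are the parental types, so the F1 was k+ z l / k z+ l+.
The two rarest classes, k+ z l+ and k z+ l, are the double crossovers. Comparing them with the parentals, only the l allele has switched, so l is the middle locus and the order is z – l – k.
Crossovers in the l–k interval produce the single-crossover classes k z l and k+ z+ l+ (45 + 60 = 105) plus the double crossovers (13).
RF(l–k) = (105 + 13) / 2238 = 118/2238 = 0.0527 → 5.3 m.u.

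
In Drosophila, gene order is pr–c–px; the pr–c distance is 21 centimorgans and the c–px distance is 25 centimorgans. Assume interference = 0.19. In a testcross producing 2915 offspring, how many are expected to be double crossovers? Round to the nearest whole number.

Map distances give recombination frequencies of 0.210 and 0.250 for the two intervals.
With interference 0.19 (so coincidence = 0.81), expected double-crossover frequency = 0.210 × 0.250 × 0.81 = 0.04253.
Expected number = 0.04253 × 2915 = 123.96 ≈ 124.

124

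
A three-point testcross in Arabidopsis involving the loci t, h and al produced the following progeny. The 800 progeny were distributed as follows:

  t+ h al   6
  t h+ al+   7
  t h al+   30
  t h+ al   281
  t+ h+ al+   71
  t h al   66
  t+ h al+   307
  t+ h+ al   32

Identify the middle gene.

al

The two most frequent reciprocal classes, t h+ al and t+ h al+, are the parental types, so the F1 was t h+ al / t+ h al+.
The two rarest classes, t h+ al+ and t+ h al, are the double crossovers. Comparing them with the parentals, only the al allele has switched, so al is the middle locus and the order is h – al – t.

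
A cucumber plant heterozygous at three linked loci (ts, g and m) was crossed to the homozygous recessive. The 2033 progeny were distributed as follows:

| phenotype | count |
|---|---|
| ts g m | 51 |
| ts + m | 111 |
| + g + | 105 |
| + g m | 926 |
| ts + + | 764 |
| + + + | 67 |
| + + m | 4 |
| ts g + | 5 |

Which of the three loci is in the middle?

The two most frequent reciprocal classes, ts + + and + g m, are the parental types, so the F1 was ts + + / + g m.
The two rarest classes, ts g + and + + m, are the double crossovers. Comparing them with the parentals, only the g allele has switched, so g is the middle locus and the order is ts – g – m.

g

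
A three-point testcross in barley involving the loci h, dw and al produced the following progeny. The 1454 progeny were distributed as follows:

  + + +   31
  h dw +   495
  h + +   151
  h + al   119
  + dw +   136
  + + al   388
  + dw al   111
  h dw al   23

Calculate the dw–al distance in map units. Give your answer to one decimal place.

21.7 map units

The two most frequent reciprocal classes, h dw + and + + al, are the parental types, so the F1 was h dw + / + + al.
The two rarest classes, h dw al and + + +, are the double crossovers. Comparing them with the parentals, only the al allele has switched, so al is the middle locus and the order is dw – al – h.
Crossovers in the dw–al interval produce the single-crossover classes h + + and + dw al (151 + 111 = 262) plus the double crossovers (54).
RF(dw–al) = (262 + 54) / 1454 = 316/1454 = 0.2173 → 21.7 map units.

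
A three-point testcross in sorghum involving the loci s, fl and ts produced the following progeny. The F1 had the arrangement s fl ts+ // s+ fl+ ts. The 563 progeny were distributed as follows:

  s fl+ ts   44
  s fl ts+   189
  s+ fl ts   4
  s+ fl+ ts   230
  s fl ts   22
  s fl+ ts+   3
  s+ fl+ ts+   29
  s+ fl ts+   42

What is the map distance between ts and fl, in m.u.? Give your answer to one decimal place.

10.3 m.u.

The two rarest classes, s fl+ ts+ and s+ fl ts, are the double crossovers. Comparing them with the parentals, only the fl allele has switched, so fl is the middle locus and the order is s – fl – ts.
Crossovers in the fl–ts interval produce the single-crossover classes s fl ts and s+ fl+ ts+ (22 + 29 = 51) plus the double crossovers (7).
RF(fl–ts) = (51 + 7) / 563 = 58/563 = 0.1030 → 10.3 m.u.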